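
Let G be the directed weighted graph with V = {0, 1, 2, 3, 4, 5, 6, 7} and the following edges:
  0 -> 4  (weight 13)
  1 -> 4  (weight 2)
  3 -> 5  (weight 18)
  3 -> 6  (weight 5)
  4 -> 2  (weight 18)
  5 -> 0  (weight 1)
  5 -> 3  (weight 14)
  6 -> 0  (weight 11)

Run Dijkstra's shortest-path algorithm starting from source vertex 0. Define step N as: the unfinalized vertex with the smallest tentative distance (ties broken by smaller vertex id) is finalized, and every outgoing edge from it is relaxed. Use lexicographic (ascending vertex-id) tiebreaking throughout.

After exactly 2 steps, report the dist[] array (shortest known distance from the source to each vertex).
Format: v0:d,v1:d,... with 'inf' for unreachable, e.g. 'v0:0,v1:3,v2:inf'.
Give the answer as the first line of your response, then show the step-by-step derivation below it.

v0:0,v1:inf,v2:31,v3:inf,v4:13,v5:inf,v6:inf,v7:inf

step 1: dist = v0:0,v1:inf,v2:inf,v3:inf,v4:13,v5:inf,v6:inf,v7:inf
step 2: dist = v0:0,v1:inf,v2:31,v3:inf,v4:13,v5:inf,v6:inf,v7:inf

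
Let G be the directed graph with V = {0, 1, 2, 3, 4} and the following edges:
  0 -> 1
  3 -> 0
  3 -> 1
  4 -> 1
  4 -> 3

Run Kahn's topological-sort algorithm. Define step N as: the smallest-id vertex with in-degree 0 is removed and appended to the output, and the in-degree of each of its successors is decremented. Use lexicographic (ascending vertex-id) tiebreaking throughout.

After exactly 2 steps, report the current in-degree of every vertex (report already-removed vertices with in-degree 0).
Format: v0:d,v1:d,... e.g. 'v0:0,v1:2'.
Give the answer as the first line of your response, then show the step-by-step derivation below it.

v0:1,v1:2,v2:0,v3:0,v4:0

step 1: output 2; order=[2]; indeg=(1,3,0,1,0)
step 2: output 4; order=[2,4]; indeg=(1,2,0,0,0)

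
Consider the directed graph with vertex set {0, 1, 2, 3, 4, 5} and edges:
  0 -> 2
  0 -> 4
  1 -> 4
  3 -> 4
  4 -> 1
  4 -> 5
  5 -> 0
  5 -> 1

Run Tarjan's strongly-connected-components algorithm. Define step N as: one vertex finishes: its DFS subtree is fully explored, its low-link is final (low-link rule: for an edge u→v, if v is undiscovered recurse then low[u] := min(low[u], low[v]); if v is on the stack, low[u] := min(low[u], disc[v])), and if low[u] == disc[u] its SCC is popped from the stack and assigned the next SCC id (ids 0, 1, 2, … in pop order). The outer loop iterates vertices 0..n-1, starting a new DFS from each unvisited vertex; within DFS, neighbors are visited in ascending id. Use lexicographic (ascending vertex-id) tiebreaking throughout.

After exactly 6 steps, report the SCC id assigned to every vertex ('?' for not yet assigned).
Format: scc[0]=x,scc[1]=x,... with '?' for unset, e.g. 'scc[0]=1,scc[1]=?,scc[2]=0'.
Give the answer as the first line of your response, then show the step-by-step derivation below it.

scc[0]=1,scc[1]=1,scc[2]=0,scc[3]=2,scc[4]=1,scc[5]=1

step 1: low=(low[0]=0,low[1]=?,low[2]=1,low[3]=?,low[4]=?,low[5]=?); scc=(scc[0]=?,scc[1]=?,scc[2]=0,scc[3]=?,scc[4]=?,scc[5]=?)
step 2: low=(low[0]=0,low[1]=2,low[2]=1,low[3]=?,low[4]=2,low[5]=?); scc=(scc[0]=?,scc[1]=?,scc[2]=0,scc[3]=?,scc[4]=?,scc[5]=?)
step 3: low=(low[0]=0,low[1]=2,low[2]=1,low[3]=?,low[4]=2,low[5]=0); scc=(scc[0]=?,scc[1]=?,scc[2]=0,scc[3]=?,scc[4]=?,scc[5]=?)
step 4: low=(low[0]=0,low[1]=2,low[2]=1,low[3]=?,low[4]=0,low[5]=0); scc=(scc[0]=?,scc[1]=?,scc[2]=0,scc[3]=?,scc[4]=?,scc[5]=?)
step 5: low=(low[0]=0,low[1]=2,low[2]=1,low[3]=?,low[4]=0,low[5]=0); scc=(scc[0]=1,scc[1]=1,scc[2]=0,scc[3]=?,scc[4]=1,scc[5]=1)
step 6: low=(low[0]=0,low[1]=2,low[2]=1,low[3]=5,low[4]=0,low[5]=0); scc=(scc[0]=1,scc[1]=1,scc[2]=0,scc[3]=2,scc[4]=1,scc[5]=1)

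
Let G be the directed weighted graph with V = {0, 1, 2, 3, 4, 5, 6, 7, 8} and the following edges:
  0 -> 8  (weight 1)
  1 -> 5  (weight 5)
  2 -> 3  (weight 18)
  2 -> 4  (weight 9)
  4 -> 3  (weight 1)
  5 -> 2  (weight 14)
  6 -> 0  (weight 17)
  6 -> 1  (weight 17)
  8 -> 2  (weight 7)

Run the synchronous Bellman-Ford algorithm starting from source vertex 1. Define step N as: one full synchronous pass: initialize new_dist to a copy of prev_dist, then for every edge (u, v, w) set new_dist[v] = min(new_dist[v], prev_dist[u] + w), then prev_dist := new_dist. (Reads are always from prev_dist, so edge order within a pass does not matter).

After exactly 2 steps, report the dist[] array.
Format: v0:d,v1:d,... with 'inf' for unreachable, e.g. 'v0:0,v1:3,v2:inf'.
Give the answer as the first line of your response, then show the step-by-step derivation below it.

v0:inf,v1:0,v2:19,v3:inf,v4:inf,v5:5,v6:inf,v7:inf,v8:inf

step 1: dist = v0:inf,v1:0,v2:inf,v3:inf,v4:inf,v5:5,v6:inf,v7:inf,v8:inf
step 2: dist = v0:inf,v1:0,v2:19,v3:inf,v4:inf,v5:5,v6:inf,v7:inf,v8:inf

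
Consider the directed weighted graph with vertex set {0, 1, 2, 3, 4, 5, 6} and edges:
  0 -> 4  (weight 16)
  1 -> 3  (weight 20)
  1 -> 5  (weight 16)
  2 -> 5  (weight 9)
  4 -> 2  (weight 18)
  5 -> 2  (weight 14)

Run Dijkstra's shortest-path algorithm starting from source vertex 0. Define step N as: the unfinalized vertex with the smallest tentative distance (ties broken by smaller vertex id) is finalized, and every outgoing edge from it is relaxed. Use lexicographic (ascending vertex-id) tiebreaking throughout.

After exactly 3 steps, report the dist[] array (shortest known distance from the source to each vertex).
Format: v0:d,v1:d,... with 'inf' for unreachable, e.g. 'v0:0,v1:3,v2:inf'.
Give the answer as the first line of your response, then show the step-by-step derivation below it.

v0:0,v1:inf,v2:34,v3:inf,v4:16,v5:43,v6:inf

step 1: dist = v0:0,v1:inf,v2:inf,v3:inf,v4:16,v5:inf,v6:inf
step 2: dist = v0:0,v1:inf,v2:34,v3:inf,v4:16,v5:inf,v6:inf
step 3: dist = v0:0,v1:inf,v2:34,v3:inf,v4:16,v5:43,v6:inf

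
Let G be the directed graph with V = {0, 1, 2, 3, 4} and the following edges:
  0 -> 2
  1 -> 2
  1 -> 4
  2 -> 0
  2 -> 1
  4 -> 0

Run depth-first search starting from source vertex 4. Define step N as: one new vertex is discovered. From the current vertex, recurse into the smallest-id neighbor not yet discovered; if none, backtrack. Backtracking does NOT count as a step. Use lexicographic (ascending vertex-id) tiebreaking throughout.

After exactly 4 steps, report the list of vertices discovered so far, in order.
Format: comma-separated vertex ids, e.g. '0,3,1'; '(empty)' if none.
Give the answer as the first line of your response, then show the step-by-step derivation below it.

4,0,2,1

step 1: discover 4; path=4; order=4
step 2: discover 0; path=4>0; order=4,0
step 3: discover 2; path=4>0>2; order=4,0,2
step 4: discover 1; path=4>0>2>1; order=4,0,2,1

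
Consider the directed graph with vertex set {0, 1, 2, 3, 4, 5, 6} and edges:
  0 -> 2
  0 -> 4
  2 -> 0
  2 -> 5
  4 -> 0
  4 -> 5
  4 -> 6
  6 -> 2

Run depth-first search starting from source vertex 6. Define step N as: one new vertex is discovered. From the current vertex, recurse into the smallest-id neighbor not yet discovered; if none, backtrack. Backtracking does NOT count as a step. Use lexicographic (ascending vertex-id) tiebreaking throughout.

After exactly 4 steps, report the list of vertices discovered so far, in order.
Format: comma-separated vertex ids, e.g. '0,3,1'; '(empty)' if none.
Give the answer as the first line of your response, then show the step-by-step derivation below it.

6,2,0,4

step 1: discover 6; path=6; order=6
step 2: discover 2; path=6>2; order=6,2
step 3: discover 0; path=6>2>0; order=6,2,0
step 4: discover 4; path=6>2>0>4; order=6,2,0,4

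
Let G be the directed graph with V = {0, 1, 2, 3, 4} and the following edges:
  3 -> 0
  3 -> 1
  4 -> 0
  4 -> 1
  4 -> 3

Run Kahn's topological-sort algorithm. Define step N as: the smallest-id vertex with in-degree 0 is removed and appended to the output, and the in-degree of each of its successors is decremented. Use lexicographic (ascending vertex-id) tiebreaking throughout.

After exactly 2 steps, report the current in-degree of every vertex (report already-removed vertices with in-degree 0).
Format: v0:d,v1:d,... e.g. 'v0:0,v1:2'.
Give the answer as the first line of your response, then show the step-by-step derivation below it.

v0:1,v1:1,v2:0,v3:0,v4:0

step 1: output 2; order=[2]; indeg=(2,2,0,1,0)
step 2: output 4; order=[2,4]; indeg=(1,1,0,0,0)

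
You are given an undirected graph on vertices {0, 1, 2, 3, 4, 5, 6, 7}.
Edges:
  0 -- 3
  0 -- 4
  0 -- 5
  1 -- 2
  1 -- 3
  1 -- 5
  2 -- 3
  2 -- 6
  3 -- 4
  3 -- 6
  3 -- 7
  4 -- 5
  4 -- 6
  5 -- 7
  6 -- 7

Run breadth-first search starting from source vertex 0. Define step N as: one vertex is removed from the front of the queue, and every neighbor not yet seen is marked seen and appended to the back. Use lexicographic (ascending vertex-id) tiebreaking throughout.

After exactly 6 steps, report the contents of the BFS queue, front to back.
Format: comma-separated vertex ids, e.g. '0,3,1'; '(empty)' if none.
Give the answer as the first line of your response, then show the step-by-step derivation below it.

6,7

step 1: dequeue 0; queue=[3,4,5]; order=0
step 2: dequeue 3; queue=[4,5,1,2,6,7]; order=0,3
step 3: dequeue 4; queue=[5,1,2,6,7]; order=0,3,4
step 4: dequeue 5; queue=[1,2,6,7]; order=0,3,4,5
step 5: dequeue 1; queue=[2,6,7]; order=0,3,4,5,1
step 6: dequeue 2; queue=[6,7]; order=0,3,4,5,1,2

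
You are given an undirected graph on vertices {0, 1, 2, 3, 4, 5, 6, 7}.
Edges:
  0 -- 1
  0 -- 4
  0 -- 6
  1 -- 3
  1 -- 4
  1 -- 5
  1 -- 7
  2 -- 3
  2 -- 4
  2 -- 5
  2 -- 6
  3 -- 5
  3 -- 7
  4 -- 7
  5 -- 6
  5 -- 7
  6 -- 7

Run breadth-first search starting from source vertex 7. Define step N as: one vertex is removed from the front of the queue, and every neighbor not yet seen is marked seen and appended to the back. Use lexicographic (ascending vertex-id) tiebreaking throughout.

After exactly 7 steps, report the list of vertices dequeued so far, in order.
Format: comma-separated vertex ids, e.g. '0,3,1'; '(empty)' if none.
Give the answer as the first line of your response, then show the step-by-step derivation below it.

7,1,3,4,5,6,0

step 1: dequeue 7; queue=[1,3,4,5,6]; order=7
step 2: dequeue 1; queue=[3,4,5,6,0]; order=7,1
step 3: dequeue 3; queue=[4,5,6,0,2]; order=7,1,3
step 4: dequeue 4; queue=[5,6,0,2]; order=7,1,3,4
step 5: dequeue 5; queue=[6,0,2]; order=7,1,3,4,5
step 6: dequeue 6; queue=[0,2]; order=7,1,3,4,5,6
step 7: dequeue 0; queue=[2]; order=7,1,3,4,5,6,0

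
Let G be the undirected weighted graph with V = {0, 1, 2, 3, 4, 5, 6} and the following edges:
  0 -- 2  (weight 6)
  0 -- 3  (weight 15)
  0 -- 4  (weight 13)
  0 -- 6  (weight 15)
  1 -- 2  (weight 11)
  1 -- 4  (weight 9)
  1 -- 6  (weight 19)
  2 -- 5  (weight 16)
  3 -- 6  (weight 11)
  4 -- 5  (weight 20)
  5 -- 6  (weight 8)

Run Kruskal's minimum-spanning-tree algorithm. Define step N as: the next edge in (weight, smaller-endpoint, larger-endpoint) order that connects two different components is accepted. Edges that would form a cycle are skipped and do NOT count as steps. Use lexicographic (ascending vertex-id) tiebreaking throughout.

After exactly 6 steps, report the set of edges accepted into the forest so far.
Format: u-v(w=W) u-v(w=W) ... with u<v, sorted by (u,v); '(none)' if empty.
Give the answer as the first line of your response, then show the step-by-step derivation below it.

0-2(w=6) 0-3(w=15) 1-2(w=11) 1-4(w=9) 3-6(w=11) 5-6(w=8)

step 1: add edge 0-2 (w=6); MST = {0-2(w=6)}
step 2: add edge 5-6 (w=8); MST = {0-2(w=6) 5-6(w=8)}
step 3: add edge 1-4 (w=9); MST = {0-2(w=6) 1-4(w=9) 5-6(w=8)}
step 4: add edge 1-2 (w=11); MST = {0-2(w=6) 1-2(w=11) 1-4(w=9) 5-6(w=8)}
step 5: add edge 3-6 (w=11); MST = {0-2(w=6) 1-2(w=11) 1-4(w=9) 3-6(w=11) 5-6(w=8)}
step 6: add edge 0-3 (w=15); MST = {0-2(w=6) 0-3(w=15) 1-2(w=11) 1-4(w=9) 3-6(w=11) 5-6(w=8)}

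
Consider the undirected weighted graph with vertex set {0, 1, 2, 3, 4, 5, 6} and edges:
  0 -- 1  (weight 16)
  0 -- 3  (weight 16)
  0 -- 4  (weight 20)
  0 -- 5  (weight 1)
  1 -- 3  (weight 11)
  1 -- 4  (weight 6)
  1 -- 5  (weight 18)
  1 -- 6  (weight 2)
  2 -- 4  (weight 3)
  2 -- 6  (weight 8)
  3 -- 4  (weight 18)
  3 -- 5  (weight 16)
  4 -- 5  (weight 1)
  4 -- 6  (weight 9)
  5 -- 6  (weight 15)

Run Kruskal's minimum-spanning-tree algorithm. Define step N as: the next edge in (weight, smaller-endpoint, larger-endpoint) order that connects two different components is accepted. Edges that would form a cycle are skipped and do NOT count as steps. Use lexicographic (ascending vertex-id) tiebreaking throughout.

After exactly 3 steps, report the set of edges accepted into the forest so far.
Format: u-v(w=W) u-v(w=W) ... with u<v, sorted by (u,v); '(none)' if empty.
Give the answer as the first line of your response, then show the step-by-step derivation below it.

0-5(w=1) 1-6(w=2) 4-5(w=1)

step 1: add edge 0-5 (w=1); MST = {0-5(w=1)}
step 2: add edge 4-5 (w=1); MST = {0-5(w=1) 4-5(w=1)}
step 3: add edge 1-6 (w=2); MST = {0-5(w=1) 1-6(w=2) 4-5(w=1)}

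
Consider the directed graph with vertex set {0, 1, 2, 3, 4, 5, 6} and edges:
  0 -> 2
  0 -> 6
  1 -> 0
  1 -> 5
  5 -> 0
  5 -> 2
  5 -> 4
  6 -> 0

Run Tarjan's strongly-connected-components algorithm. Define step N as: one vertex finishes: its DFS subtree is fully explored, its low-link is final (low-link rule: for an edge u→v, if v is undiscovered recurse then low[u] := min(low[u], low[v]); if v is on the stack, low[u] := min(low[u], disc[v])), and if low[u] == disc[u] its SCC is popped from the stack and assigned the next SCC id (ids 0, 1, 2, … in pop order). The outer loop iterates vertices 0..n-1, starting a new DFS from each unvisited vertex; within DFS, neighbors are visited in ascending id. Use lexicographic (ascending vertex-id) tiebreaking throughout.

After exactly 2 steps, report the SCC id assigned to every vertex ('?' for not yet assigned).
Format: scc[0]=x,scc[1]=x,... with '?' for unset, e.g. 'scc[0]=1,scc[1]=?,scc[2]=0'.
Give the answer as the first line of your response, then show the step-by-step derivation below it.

scc[0]=?,scc[1]=?,scc[2]=0,scc[3]=?,scc[4]=?,scc[5]=?,scc[6]=?

step 1: low=(low[0]=0,low[1]=?,low[2]=1,low[3]=?,low[4]=?,low[5]=?,low[6]=?); scc=(scc[0]=?,scc[1]=?,scc[2]=0,scc[3]=?,scc[4]=?,scc[5]=?,scc[6]=?)
step 2: low=(low[0]=0,low[1]=?,low[2]=1,low[3]=?,low[4]=?,low[5]=?,low[6]=0); scc=(scc[0]=?,scc[1]=?,scc[2]=0,scc[3]=?,scc[4]=?,scc[5]=?,scc[6]=?)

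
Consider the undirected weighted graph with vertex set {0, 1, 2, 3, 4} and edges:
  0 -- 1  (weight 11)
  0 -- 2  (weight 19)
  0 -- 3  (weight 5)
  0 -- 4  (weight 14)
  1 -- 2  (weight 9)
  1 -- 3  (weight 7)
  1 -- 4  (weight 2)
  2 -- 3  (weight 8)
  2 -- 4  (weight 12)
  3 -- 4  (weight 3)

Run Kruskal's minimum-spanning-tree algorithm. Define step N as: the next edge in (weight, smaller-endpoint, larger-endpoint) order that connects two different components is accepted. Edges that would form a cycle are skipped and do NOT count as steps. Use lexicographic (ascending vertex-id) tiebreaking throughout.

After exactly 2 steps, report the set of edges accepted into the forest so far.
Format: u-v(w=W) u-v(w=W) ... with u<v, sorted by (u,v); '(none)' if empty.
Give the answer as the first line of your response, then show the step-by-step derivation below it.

1-4(w=2) 3-4(w=3)

step 1: add edge 1-4 (w=2); MST = {1-4(w=2)}
step 2: add edge 3-4 (w=3); MST = {1-4(w=2) 3-4(w=3)}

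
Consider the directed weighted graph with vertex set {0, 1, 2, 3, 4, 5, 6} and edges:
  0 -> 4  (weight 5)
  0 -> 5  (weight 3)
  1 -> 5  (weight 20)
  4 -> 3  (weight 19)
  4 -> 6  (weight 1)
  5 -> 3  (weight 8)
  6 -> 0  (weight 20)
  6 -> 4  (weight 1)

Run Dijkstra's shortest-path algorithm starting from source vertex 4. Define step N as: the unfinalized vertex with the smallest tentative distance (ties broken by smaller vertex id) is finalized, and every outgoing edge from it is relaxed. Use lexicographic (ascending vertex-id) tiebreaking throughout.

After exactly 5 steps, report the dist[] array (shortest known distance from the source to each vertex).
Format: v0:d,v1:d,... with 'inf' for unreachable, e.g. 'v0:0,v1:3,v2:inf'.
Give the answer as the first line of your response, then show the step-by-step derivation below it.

v0:21,v1:inf,v2:inf,v3:19,v4:0,v5:24,v6:1

step 1: dist = v0:inf,v1:inf,v2:inf,v3:19,v4:0,v5:inf,v6:1
step 2: dist = v0:21,v1:inf,v2:inf,v3:19,v4:0,v5:inf,v6:1
step 3: dist = v0:21,v1:inf,v2:inf,v3:19,v4:0,v5:inf,v6:1
step 4: dist = v0:21,v1:inf,v2:inf,v3:19,v4:0,v5:24,v6:1
step 5: dist = v0:21,v1:inf,v2:inf,v3:19,v4:0,v5:24,v6:1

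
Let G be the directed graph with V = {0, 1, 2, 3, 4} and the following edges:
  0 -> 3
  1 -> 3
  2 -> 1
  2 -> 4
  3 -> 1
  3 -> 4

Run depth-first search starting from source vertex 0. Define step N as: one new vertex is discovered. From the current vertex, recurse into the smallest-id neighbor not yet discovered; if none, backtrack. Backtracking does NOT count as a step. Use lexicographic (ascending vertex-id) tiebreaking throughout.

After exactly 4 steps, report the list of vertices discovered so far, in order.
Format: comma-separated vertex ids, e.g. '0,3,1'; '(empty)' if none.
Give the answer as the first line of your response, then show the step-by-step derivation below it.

0,3,1,4

step 1: discover 0; path=0; order=0
step 2: discover 3; path=0>3; order=0,3
step 3: discover 1; path=0>3>1; order=0,3,1
step 4: discover 4; path=0>3>4; order=0,3,1,4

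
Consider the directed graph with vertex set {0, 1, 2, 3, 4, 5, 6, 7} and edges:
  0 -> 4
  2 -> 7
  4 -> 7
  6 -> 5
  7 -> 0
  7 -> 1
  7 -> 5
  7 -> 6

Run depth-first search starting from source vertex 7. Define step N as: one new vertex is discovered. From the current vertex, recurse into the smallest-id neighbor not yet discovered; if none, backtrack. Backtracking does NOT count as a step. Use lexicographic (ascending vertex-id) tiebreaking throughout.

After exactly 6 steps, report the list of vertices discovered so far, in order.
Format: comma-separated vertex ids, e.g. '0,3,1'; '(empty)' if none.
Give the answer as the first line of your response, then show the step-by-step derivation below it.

7,0,4,1,5,6

step 1: discover 7; path=7; order=7
step 2: discover 0; path=7>0; order=7,0
step 3: discover 4; path=7>0>4; order=7,0,4
step 4: discover 1; path=7>1; order=7,0,4,1
step 5: discover 5; path=7>5; order=7,0,4,1,5
step 6: discover 6; path=7>6; order=7,0,4,1,5,6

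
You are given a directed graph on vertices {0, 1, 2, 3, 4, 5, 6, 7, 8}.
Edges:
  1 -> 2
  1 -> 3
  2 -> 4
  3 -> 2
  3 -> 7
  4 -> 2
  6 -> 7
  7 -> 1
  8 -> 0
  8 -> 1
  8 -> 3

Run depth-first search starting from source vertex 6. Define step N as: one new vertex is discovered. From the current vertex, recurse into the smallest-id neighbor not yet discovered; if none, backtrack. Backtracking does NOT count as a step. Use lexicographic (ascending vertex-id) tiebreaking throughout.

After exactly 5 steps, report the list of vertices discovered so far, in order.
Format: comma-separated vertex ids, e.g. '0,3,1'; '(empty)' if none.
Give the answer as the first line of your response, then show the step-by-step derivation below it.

6,7,1,2,4

step 1: discover 6; path=6; order=6
step 2: discover 7; path=6>7; order=6,7
step 3: discover 1; path=6>7>1; order=6,7,1
step 4: discover 2; path=6>7>1>2; order=6,7,1,2
step 5: discover 4; path=6>7>1>2>4; order=6,7,1,2,4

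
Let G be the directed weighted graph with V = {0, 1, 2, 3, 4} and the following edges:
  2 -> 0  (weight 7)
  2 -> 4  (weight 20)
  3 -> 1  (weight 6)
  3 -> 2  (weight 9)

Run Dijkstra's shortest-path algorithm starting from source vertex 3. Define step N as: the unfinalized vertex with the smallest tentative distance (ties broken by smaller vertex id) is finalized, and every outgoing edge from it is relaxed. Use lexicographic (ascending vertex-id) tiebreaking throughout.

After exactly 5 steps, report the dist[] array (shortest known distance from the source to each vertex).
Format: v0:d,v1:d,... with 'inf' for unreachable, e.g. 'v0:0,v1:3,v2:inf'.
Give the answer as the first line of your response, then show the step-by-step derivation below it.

v0:16,v1:6,v2:9,v3:0,v4:29

step 1: dist = v0:inf,v1:6,v2:9,v3:0,v4:inf
step 2: dist = v0:inf,v1:6,v2:9,v3:0,v4:inf
step 3: dist = v0:16,v1:6,v2:9,v3:0,v4:29
step 4: dist = v0:16,v1:6,v2:9,v3:0,v4:29
step 5: dist = v0:16,v1:6,v2:9,v3:0,v4:29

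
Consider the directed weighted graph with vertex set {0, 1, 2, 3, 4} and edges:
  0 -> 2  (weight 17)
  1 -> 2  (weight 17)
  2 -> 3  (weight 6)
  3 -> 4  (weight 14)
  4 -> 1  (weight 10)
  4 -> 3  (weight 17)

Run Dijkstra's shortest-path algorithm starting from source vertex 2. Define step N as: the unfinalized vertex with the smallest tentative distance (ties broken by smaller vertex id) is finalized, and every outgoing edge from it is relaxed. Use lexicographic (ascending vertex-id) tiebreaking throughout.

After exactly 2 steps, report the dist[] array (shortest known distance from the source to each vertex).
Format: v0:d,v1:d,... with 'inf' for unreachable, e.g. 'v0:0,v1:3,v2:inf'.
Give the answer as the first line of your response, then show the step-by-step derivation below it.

v0:inf,v1:inf,v2:0,v3:6,v4:20

step 1: dist = v0:inf,v1:inf,v2:0,v3:6,v4:inf
step 2: dist = v0:inf,v1:inf,v2:0,v3:6,v4:20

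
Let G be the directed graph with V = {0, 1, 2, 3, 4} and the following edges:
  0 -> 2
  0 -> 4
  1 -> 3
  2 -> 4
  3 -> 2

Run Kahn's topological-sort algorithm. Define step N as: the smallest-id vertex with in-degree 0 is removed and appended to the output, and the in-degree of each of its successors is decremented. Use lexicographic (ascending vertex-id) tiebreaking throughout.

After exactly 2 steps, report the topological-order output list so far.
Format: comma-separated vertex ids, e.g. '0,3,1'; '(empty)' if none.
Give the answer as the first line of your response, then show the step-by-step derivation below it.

0,1

step 1: output 0; order=[0]; indeg=(0,0,1,1,1)
step 2: output 1; order=[0,1]; indeg=(0,0,1,0,1)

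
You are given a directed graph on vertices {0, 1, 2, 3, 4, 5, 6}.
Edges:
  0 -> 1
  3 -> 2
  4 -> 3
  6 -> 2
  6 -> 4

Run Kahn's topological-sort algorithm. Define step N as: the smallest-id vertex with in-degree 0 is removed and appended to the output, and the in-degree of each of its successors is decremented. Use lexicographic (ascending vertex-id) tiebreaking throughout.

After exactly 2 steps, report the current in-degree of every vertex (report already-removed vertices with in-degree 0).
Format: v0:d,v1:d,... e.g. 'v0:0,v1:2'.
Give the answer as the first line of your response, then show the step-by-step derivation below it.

v0:0,v1:0,v2:2,v3:1,v4:1,v5:0,v6:0

step 1: output 0; order=[0]; indeg=(0,0,2,1,1,0,0)
step 2: output 1; order=[0,1]; indeg=(0,0,2,1,1,0,0)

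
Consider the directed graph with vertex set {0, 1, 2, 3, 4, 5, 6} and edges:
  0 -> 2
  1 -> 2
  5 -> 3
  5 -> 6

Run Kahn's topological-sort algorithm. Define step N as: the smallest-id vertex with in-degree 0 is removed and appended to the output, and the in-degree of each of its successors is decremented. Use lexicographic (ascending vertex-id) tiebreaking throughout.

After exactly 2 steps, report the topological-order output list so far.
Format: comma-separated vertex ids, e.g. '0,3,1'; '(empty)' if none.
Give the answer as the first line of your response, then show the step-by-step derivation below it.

0,1

step 1: output 0; order=[0]; indeg=(0,0,1,1,0,0,1)
step 2: output 1; order=[0,1]; indeg=(0,0,0,1,0,0,1)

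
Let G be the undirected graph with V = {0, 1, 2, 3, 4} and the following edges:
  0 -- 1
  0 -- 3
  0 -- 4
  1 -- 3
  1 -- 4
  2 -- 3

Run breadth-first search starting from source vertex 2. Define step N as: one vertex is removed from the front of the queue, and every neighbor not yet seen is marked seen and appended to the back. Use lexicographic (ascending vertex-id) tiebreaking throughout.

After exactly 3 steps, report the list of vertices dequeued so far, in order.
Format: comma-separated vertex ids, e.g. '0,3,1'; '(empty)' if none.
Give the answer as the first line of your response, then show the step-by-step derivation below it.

2,3,0

step 1: dequeue 2; queue=[3]; order=2
step 2: dequeue 3; queue=[0,1]; order=2,3
step 3: dequeue 0; queue=[1,4]; order=2,3,0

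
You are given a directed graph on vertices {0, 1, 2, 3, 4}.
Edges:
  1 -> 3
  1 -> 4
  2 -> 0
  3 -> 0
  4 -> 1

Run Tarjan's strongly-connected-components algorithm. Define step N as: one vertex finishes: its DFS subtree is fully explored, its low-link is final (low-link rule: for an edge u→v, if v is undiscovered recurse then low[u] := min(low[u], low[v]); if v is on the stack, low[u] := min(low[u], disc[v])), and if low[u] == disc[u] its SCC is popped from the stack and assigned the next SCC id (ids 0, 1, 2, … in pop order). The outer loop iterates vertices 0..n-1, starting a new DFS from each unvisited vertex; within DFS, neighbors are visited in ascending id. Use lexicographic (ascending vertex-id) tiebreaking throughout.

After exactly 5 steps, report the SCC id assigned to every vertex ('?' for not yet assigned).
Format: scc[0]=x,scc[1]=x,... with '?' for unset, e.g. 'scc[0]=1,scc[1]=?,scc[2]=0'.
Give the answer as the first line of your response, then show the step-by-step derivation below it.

scc[0]=0,scc[1]=2,scc[2]=3,scc[3]=1,scc[4]=2

step 1: low=(low[0]=0,low[1]=?,low[2]=?,low[3]=?,low[4]=?); scc=(scc[0]=0,scc[1]=?,scc[2]=?,scc[3]=?,scc[4]=?)
step 2: low=(low[0]=0,low[1]=1,low[2]=?,low[3]=2,low[4]=?); scc=(scc[0]=0,scc[1]=?,scc[2]=?,scc[3]=1,scc[4]=?)
step 3: low=(low[0]=0,low[1]=1,low[2]=?,low[3]=2,low[4]=1); scc=(scc[0]=0,scc[1]=?,scc[2]=?,scc[3]=1,scc[4]=?)
step 4: low=(low[0]=0,low[1]=1,low[2]=?,low[3]=2,low[4]=1); scc=(scc[0]=0,scc[1]=2,scc[2]=?,scc[3]=1,scc[4]=2)
step 5: low=(low[0]=0,low[1]=1,low[2]=4,low[3]=2,low[4]=1); scc=(scc[0]=0,scc[1]=2,scc[2]=3,scc[3]=1,scc[4]=2)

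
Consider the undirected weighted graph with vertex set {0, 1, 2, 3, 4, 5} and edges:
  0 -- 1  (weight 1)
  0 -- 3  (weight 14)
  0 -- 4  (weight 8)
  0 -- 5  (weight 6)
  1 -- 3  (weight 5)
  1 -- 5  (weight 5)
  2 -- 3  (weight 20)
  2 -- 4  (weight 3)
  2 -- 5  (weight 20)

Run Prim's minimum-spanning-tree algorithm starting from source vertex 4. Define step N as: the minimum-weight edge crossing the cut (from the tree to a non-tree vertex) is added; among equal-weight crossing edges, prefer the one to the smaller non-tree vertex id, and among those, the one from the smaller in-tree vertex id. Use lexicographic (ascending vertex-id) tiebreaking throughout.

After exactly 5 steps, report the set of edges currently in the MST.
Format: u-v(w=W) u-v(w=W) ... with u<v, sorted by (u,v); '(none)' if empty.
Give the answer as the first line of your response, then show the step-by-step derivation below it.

0-1(w=1) 0-4(w=8) 1-3(w=5) 1-5(w=5) 2-4(w=3)

step 1: add edge 2-4 (w=3); MST = {2-4(w=3)}
step 2: add edge 0-4 (w=8); MST = {0-4(w=8) 2-4(w=3)}
step 3: add edge 0-1 (w=1); MST = {0-1(w=1) 0-4(w=8) 2-4(w=3)}
step 4: add edge 1-3 (w=5); MST = {0-1(w=1) 0-4(w=8) 1-3(w=5) 2-4(w=3)}
step 5: add edge 1-5 (w=5); MST = {0-1(w=1) 0-4(w=8) 1-3(w=5) 1-5(w=5) 2-4(w=3)}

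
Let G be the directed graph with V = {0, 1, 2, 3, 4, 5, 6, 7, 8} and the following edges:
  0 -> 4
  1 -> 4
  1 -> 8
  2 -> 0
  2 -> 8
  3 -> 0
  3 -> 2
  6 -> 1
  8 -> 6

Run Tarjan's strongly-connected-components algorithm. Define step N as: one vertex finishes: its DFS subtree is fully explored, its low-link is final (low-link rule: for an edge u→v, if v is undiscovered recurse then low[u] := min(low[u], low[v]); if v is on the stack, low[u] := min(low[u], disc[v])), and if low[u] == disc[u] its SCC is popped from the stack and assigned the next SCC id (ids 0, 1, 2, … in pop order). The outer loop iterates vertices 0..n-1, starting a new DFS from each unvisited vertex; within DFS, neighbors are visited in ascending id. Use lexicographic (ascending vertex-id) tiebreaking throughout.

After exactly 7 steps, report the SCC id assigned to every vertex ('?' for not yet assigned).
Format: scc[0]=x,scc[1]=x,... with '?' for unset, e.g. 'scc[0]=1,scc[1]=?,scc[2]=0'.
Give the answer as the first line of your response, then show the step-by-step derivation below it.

scc[0]=1,scc[1]=2,scc[2]=3,scc[3]=4,scc[4]=0,scc[5]=?,scc[6]=2,scc[7]=?,scc[8]=2

step 1: low=(low[0]=0,low[1]=?,low[2]=?,low[3]=?,low[4]=1,low[5]=?,low[6]=?,low[7]=?,low[8]=?); scc=(scc[0]=?,scc[1]=?,scc[2]=?,scc[3]=?,scc[4]=0,scc[5]=?,scc[6]=?,scc[7]=?,scc[8]=?)
step 2: low=(low[0]=0,low[1]=?,low[2]=?,low[3]=?,low[4]=1,low[5]=?,low[6]=?,low[7]=?,low[8]=?); scc=(scc[0]=1,scc[1]=?,scc[2]=?,scc[3]=?,scc[4]=0,scc[5]=?,scc[6]=?,scc[7]=?,scc[8]=?)
step 3: low=(low[0]=0,low[1]=2,low[2]=?,low[3]=?,low[4]=1,low[5]=?,low[6]=2,low[7]=?,low[8]=3); scc=(scc[0]=1,scc[1]=?,scc[2]=?,scc[3]=?,scc[4]=0,scc[5]=?,scc[6]=?,scc[7]=?,scc[8]=?)
step 4: low=(low[0]=0,low[1]=2,low[2]=?,low[3]=?,low[4]=1,low[5]=?,low[6]=2,low[7]=?,low[8]=2); scc=(scc[0]=1,scc[1]=?,scc[2]=?,scc[3]=?,scc[4]=0,scc[5]=?,scc[6]=?,scc[7]=?,scc[8]=?)
step 5: low=(low[0]=0,low[1]=2,low[2]=?,low[3]=?,low[4]=1,low[5]=?,low[6]=2,low[7]=?,low[8]=2); scc=(scc[0]=1,scc[1]=2,scc[2]=?,scc[3]=?,scc[4]=0,scc[5]=?,scc[6]=2,scc[7]=?,scc[8]=2)
step 6: low=(low[0]=0,low[1]=2,low[2]=5,low[3]=?,low[4]=1,low[5]=?,low[6]=2,low[7]=?,low[8]=2); scc=(scc[0]=1,scc[1]=2,scc[2]=3,scc[3]=?,scc[4]=0,scc[5]=?,scc[6]=2,scc[7]=?,scc[8]=2)
step 7: low=(low[0]=0,low[1]=2,low[2]=5,low[3]=6,low[4]=1,low[5]=?,low[6]=2,low[7]=?,low[8]=2); scc=(scc[0]=1,scc[1]=2,scc[2]=3,scc[3]=4,scc[4]=0,scc[5]=?,scc[6]=2,scc[7]=?,scc[8]=2)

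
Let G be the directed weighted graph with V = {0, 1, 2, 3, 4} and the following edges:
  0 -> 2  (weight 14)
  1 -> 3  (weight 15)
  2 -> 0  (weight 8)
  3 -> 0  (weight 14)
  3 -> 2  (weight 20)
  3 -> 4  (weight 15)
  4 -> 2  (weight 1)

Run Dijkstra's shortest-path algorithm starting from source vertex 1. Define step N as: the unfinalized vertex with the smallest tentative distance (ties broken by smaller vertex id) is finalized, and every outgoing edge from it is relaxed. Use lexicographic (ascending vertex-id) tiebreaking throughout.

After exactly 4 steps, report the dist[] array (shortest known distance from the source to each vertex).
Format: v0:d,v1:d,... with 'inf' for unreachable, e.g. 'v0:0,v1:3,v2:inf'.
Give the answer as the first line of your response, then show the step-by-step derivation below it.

v0:29,v1:0,v2:31,v3:15,v4:30

step 1: dist = v0:inf,v1:0,v2:inf,v3:15,v4:inf
step 2: dist = v0:29,v1:0,v2:35,v3:15,v4:30
step 3: dist = v0:29,v1:0,v2:35,v3:15,v4:30
step 4: dist = v0:29,v1:0,v2:31,v3:15,v4:30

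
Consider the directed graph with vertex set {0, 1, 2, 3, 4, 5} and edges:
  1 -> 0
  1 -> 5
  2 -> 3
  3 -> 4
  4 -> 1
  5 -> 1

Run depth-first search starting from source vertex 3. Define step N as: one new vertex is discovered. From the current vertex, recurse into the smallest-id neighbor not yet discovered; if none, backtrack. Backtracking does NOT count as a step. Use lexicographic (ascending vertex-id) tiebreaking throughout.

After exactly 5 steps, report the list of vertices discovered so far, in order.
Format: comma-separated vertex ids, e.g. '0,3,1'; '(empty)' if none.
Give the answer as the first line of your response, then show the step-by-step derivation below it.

3,4,1,0,5

step 1: discover 3; path=3; order=3
step 2: discover 4; path=3>4; order=3,4
step 3: discover 1; path=3>4>1; order=3,4,1
step 4: discover 0; path=3>4>1>0; order=3,4,1,0
step 5: discover 5; path=3>4>1>5; order=3,4,1,0,5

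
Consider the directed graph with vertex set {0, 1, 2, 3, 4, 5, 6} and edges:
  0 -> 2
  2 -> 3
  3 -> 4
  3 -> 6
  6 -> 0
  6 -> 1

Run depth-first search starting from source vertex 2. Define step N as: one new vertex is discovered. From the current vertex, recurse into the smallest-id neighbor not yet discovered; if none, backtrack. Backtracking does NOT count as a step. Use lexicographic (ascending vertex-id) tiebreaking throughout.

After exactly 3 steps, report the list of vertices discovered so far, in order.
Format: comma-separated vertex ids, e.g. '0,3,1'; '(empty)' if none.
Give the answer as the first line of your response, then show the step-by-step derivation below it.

2,3,4

step 1: discover 2; path=2; order=2
step 2: discover 3; path=2>3; order=2,3
step 3: discover 4; path=2>3>4; order=2,3,4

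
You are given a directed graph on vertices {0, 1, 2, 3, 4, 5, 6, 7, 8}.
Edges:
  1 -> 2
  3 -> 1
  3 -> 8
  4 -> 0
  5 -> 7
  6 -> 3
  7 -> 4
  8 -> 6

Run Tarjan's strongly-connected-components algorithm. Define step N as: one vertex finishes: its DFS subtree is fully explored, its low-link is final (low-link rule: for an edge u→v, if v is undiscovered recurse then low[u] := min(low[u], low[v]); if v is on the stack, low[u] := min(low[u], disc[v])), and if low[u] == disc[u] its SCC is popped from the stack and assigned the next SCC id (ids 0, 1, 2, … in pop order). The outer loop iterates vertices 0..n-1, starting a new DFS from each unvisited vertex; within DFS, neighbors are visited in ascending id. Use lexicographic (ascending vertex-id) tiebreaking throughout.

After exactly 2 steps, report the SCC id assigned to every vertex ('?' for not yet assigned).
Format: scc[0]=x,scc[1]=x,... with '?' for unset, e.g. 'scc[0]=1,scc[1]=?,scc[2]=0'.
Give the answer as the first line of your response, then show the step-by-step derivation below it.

scc[0]=0,scc[1]=?,scc[2]=1,scc[3]=?,scc[4]=?,scc[5]=?,scc[6]=?,scc[7]=?,scc[8]=?

step 1: low=(low[0]=0,low[1]=?,low[2]=?,low[3]=?,low[4]=?,low[5]=?,low[6]=?,low[7]=?,low[8]=?); scc=(scc[0]=0,scc[1]=?,scc[2]=?,scc[3]=?,scc[4]=?,scc[5]=?,scc[6]=?,scc[7]=?,scc[8]=?)
step 2: low=(low[0]=0,low[1]=1,low[2]=2,low[3]=?,low[4]=?,low[5]=?,low[6]=?,low[7]=?,low[8]=?); scc=(scc[0]=0,scc[1]=?,scc[2]=1,scc[3]=?,scc[4]=?,scc[5]=?,scc[6]=?,scc[7]=?,scc[8]=?)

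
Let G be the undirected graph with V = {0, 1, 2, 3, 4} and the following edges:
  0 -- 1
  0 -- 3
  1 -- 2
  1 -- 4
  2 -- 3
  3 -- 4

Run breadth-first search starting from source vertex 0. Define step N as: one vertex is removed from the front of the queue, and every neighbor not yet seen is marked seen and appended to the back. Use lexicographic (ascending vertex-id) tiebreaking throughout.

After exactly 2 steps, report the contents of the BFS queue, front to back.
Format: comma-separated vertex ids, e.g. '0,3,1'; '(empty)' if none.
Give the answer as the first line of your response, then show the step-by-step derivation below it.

3,2,4

step 1: dequeue 0; queue=[1,3]; order=0
step 2: dequeue 1; queue=[3,2,4]; order=0,1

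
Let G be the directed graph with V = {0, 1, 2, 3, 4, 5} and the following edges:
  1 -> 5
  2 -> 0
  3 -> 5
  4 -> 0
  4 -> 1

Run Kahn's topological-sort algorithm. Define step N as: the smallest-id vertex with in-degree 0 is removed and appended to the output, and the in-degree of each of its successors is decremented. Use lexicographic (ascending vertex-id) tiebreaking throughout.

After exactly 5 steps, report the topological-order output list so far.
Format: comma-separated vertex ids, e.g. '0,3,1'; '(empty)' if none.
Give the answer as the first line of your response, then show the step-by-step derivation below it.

2,3,4,0,1

step 1: output 2; order=[2]; indeg=(1,1,0,0,0,2)
step 2: output 3; order=[2,3]; indeg=(1,1,0,0,0,1)
step 3: output 4; order=[2,3,4]; indeg=(0,0,0,0,0,1)
step 4: output 0; order=[2,3,4,0]; indeg=(0,0,0,0,0,1)
step 5: output 1; order=[2,3,4,0,1]; indeg=(0,0,0,0,0,0)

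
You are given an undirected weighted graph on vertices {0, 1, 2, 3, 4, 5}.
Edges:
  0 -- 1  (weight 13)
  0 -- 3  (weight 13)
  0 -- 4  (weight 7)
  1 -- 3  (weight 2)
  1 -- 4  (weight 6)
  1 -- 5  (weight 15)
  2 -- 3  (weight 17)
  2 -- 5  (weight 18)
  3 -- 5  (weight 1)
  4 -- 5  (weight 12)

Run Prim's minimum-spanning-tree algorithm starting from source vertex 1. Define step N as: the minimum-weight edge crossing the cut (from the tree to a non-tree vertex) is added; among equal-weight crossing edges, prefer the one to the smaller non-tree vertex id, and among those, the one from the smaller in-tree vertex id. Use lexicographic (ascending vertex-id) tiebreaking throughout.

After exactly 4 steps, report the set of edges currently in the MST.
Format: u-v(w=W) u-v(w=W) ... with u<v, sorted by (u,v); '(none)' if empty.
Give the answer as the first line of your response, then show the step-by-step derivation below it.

0-4(w=7) 1-3(w=2) 1-4(w=6) 3-5(w=1)

step 1: add edge 1-3 (w=2); MST = {1-3(w=2)}
step 2: add edge 3-5 (w=1); MST = {1-3(w=2) 3-5(w=1)}
step 3: add edge 1-4 (w=6); MST = {1-3(w=2) 1-4(w=6) 3-5(w=1)}
step 4: add edge 0-4 (w=7); MST = {0-4(w=7) 1-3(w=2) 1-4(w=6) 3-5(w=1)}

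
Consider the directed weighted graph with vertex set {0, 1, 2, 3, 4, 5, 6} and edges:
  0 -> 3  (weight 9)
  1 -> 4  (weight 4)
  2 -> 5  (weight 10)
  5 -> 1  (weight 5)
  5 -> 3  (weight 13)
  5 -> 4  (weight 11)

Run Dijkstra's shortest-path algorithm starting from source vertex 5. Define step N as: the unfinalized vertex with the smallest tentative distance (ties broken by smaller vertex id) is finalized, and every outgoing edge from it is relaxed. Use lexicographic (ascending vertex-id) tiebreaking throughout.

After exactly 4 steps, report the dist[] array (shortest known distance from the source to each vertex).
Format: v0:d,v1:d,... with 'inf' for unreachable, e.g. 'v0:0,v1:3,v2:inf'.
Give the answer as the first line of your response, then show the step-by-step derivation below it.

v0:inf,v1:5,v2:inf,v3:13,v4:9,v5:0,v6:inf

step 1: dist = v0:inf,v1:5,v2:inf,v3:13,v4:11,v5:0,v6:inf
step 2: dist = v0:inf,v1:5,v2:inf,v3:13,v4:9,v5:0,v6:inf
step 3: dist = v0:inf,v1:5,v2:inf,v3:13,v4:9,v5:0,v6:inf
step 4: dist = v0:inf,v1:5,v2:inf,v3:13,v4:9,v5:0,v6:inf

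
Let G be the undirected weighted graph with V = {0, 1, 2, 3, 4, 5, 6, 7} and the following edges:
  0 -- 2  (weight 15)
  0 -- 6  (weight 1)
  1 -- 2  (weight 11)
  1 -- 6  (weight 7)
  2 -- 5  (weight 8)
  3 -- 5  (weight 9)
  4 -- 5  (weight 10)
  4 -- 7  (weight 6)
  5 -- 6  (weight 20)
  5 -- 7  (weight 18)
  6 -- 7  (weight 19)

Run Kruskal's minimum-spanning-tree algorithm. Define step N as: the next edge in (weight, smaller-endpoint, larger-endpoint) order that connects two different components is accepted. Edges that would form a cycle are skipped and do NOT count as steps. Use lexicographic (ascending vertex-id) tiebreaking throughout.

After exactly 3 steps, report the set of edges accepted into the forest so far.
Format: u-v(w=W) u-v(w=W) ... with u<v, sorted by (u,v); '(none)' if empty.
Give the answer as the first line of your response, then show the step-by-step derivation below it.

0-6(w=1) 1-6(w=7) 4-7(w=6)

step 1: add edge 0-6 (w=1); MST = {0-6(w=1)}
step 2: add edge 4-7 (w=6); MST = {0-6(w=1) 4-7(w=6)}
step 3: add edge 1-6 (w=7); MST = {0-6(w=1) 1-6(w=7) 4-7(w=6)}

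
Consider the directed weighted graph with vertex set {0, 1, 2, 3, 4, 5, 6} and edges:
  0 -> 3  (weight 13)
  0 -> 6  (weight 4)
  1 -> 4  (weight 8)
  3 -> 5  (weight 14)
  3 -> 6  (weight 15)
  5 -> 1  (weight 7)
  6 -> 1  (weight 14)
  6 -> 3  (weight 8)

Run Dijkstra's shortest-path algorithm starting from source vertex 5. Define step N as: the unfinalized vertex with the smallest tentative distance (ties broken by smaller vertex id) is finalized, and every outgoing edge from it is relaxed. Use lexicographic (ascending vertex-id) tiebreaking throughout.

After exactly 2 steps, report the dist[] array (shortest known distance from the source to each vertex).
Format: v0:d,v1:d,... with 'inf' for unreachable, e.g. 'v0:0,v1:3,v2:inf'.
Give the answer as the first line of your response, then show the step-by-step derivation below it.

v0:inf,v1:7,v2:inf,v3:inf,v4:15,v5:0,v6:inf

step 1: dist = v0:inf,v1:7,v2:inf,v3:inf,v4:inf,v5:0,v6:inf
step 2: dist = v0:inf,v1:7,v2:inf,v3:inf,v4:15,v5:0,v6:inf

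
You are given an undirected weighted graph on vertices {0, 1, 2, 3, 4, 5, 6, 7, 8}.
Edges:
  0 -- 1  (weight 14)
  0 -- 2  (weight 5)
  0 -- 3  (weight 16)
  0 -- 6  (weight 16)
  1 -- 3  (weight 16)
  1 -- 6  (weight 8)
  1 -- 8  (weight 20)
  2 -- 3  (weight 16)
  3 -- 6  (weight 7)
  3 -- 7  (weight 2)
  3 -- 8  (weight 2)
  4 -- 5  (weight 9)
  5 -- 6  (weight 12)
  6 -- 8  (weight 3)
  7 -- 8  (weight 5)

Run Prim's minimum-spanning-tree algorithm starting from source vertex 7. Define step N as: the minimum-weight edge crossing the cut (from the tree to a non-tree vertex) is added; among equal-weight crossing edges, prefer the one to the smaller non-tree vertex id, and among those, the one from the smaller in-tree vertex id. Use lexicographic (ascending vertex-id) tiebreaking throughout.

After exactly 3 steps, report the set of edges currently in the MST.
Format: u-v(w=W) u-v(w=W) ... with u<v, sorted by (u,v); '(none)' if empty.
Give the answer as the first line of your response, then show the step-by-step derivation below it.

3-7(w=2) 3-8(w=2) 6-8(w=3)

step 1: add edge 3-7 (w=2); MST = {3-7(w=2)}
step 2: add edge 3-8 (w=2); MST = {3-7(w=2) 3-8(w=2)}
step 3: add edge 6-8 (w=3); MST = {3-7(w=2) 3-8(w=2) 6-8(w=3)}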